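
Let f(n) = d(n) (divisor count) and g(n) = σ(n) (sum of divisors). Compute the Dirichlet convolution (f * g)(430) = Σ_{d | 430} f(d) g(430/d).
(d * σ)(430) = 1840

Divisors of 430: [1, 2, 5, 10, 43, 86, 215, 430]. For each d | 430:
  d = 1: d(1) · σ(430/1) = 1 · 792 = 792
  d = 2: d(2) · σ(430/2) = 2 · 264 = 528
  d = 5: d(5) · σ(430/5) = 2 · 132 = 264
  d = 10: d(10) · σ(430/10) = 4 · 44 = 176
  d = 43: d(43) · σ(430/43) = 2 · 18 = 36
  d = 86: d(86) · σ(430/86) = 4 · 6 = 24
  d = 215: d(215) · σ(430/215) = 4 · 3 = 12
  d = 430: d(430) · σ(430/430) = 8 · 1 = 8
Summing: (d * σ)(430) = 792 + 528 + 264 + 176 + 36 + 24 + 12 + 8 = 1840.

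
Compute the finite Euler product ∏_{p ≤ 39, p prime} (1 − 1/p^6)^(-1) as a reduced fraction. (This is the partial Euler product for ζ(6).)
∏ = 2571922726855099316399649303649342571118604998275/2528078112959041874006989121312570427443559530496

The primes p ≤ 39 are [2, 3, 5, 7, 11, 13, 17, 19, 23, 29, 31, 37]. For each prime, (1 − 1/p^6)^(-1) = p^6 / (p^6 − 1). The product is (1 − 1/2^6)^(-1), (1 − 1/3^6)^(-1), (1 − 1/5^6)^(-1), (1 − 1/7^6)^(-1), (1 − 1/11^6)^(-1), (1 − 1/13^6)^(-1), (1 − 1/17^6)^(-1), (1 − 1/19^6)^(-1), (1 − 1/23^6)^(-1), (1 − 1/29^6)^(-1), (1 − 1/31^6)^(-1), (1 − 1/37^6)^(-1) = ∏ p^6 / (p^6 − 1) = 2571922726855099316399649303649342571118604998275/2528078112959041874006989121312570427443559530496.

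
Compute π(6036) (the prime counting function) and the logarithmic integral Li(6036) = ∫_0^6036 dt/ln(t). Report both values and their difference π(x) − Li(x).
π(6036) = 786;  Li(6036) ≈ 804.55;  π(x) − Li(x) ≈ -18.55.

Direct count of primes ≤ 6036 gives π(6036) = 786. Numerical evaluation of the logarithmic integral gives Li(6036) ≈ 804.55. The difference π(x) − Li(x) ≈ -18.55 is typically negative for small/moderate x (Li(x) overestimates), though Littlewood's theorem shows this sign changes infinitely often.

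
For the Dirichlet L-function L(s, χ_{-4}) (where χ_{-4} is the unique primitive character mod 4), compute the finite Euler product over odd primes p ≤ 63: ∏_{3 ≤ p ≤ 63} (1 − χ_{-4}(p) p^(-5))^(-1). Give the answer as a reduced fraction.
∏ = 478212334295798677259125227573990358291095208018494528428976877948999059062284551009530475199/480056794509206891424767146601704797711651986953735424570384919662551238689346859653136384000

The odd primes p ≤ 63 are [3, 5, 7, 11, 13, 17, 19, 23, 29, 31, 37, 41, 43, 47, 53, 59, 61]. For each, χ(p) = 1 if p ≡ 1 mod 4, χ(p) = −1 if p ≡ 3 mod 4. Taking (1 − χ(p)/p^5)^(-1) = p^5/(p^5 − χ(p)): (1 − (-1)/3^5)^(-1) · (1 − (1)/5^5)^(-1) · (1 − (-1)/7^5)^(-1) · (1 − (-1)/11^5)^(-1) · (1 − (1)/13^5)^(-1) · (1 − (1)/17^5)^(-1) · (1 − (-1)/19^5)^(-1) · (1 − (-1)/23^5)^(-1) · (1 − (1)/29^5)^(-1) · (1 − (-1)/31^5)^(-1) · (1 − (1)/37^5)^(-1) · (1 − (1)/41^5)^(-1) · (1 − (-1)/43^5)^(-1) · (1 − (-1)/47^5)^(-1) · (1 − (1)/53^5)^(-1) · (1 − (-1)/59^5)^(-1) · (1 − (1)/61^5)^(-1) = 478212334295798677259125227573990358291095208018494528428976877948999059062284551009530475199/480056794509206891424767146601704797711651986953735424570384919662551238689346859653136384000.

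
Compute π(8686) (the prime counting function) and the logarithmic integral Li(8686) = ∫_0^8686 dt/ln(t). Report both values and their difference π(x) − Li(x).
π(8686) = 1081;  Li(8686) ≈ 1102.40;  π(x) − Li(x) ≈ -21.40.

Direct count of primes ≤ 8686 gives π(8686) = 1081. Numerical evaluation of the logarithmic integral gives Li(8686) ≈ 1102.40. The difference π(x) − Li(x) ≈ -21.40 is typically negative for small/moderate x (Li(x) overestimates), though Littlewood's theorem shows this sign changes infinitely often.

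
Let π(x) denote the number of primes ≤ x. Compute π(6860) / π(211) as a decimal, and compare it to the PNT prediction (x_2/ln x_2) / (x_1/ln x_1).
π(6860)/π(211) = 882/47 ≈ 18.7660;  PNT prediction ≈ 19.6977.

π(211) = 47 and π(6860) = 882, so π(6860)/π(211) ≈ 18.7660. The PNT-predicted ratio is (6860/ln(6860)) / (211/ln(211)) ≈ 19.6977. The two agree to within a few percent, as expected.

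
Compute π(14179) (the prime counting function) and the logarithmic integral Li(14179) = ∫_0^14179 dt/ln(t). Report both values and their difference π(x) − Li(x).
π(14179) = 1669;  Li(14179) ≈ 1691.00;  π(x) − Li(x) ≈ -22.00.

Direct count of primes ≤ 14179 gives π(14179) = 1669. Numerical evaluation of the logarithmic integral gives Li(14179) ≈ 1691.00. The difference π(x) − Li(x) ≈ -22.00 is typically negative for small/moderate x (Li(x) overestimates), though Littlewood's theorem shows this sign changes infinitely often.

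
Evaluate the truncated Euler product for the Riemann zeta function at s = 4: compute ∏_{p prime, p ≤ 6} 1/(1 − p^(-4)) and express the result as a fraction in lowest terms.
∏ = 225/208

The primes p ≤ 6 are [2, 3, 5]. For each prime, (1 − 1/p^4)^(-1) = p^4 / (p^4 − 1). The product is (1 − 1/2^4)^(-1), (1 − 1/3^4)^(-1), (1 − 1/5^4)^(-1) = ∏ p^4 / (p^4 − 1) = 225/208.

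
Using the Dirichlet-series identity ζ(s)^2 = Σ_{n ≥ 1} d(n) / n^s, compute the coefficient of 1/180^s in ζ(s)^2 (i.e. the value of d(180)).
d(180) = 18

ζ(s)^2 = (Σ 1/m^s)(Σ 1/k^s). The coefficient of 1/n^s in the product is the number of ordered pairs (m, k) with mk = n, which equals d(n). For n = 180, divisors are [1, 2, 3, 4, 5, 6, 9, 10, 12, 15, 18, 20, 30, 36, 45, 60, 90, 180], so d(180) = 18.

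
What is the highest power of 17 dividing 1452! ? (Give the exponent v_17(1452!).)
v_17(1452!) = 90

Legendre's formula: v_p(n!) = Σ_{k ≥ 1} ⌊n / p^k⌋. For p = 17, n = 1452, the terms are:
  ⌊1452/17^1⌋ = ⌊1452/17⌋ = 85
  ⌊1452/17^2⌋ = ⌊1452/289⌋ = 5
(the next term ⌊1452/17^3⌋ = 0, terminating the sum). Summing: v_17(1452!) = 85 + 5 = 90.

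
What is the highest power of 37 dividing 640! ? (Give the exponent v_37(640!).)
v_37(640!) = 17

Legendre's formula: v_p(n!) = Σ_{k ≥ 1} ⌊n / p^k⌋. For p = 37, n = 640, the terms are:
  ⌊640/37^1⌋ = ⌊640/37⌋ = 17
(the next term ⌊640/37^2⌋ = 0, terminating the sum). Summing: v_37(640!) = 17 = 17.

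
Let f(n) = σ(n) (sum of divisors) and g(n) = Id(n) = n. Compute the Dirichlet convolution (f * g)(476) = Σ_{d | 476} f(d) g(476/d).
(σ * Id)(476) = 8925

Divisors of 476: [1, 2, 4, 7, 14, 17, 28, 34, 68, 119, 238, 476]. For each d | 476:
  d = 1: σ(1) · Id(476/1) = 1 · 476 = 476
  d = 2: σ(2) · Id(476/2) = 3 · 238 = 714
  d = 4: σ(4) · Id(476/4) = 7 · 119 = 833
  d = 7: σ(7) · Id(476/7) = 8 · 68 = 544
  d = 14: σ(14) · Id(476/14) = 24 · 34 = 816
  d = 17: σ(17) · Id(476/17) = 18 · 28 = 504
  d = 28: σ(28) · Id(476/28) = 56 · 17 = 952
  d = 34: σ(34) · Id(476/34) = 54 · 14 = 756
  d = 68: σ(68) · Id(476/68) = 126 · 7 = 882
  d = 119: σ(119) · Id(476/119) = 144 · 4 = 576
  d = 238: σ(238) · Id(476/238) = 432 · 2 = 864
  d = 476: σ(476) · Id(476/476) = 1008 · 1 = 1008
Summing: (σ * Id)(476) = 476 + 714 + 833 + 544 + 816 + 504 + 952 + 756 + 882 + 576 + 864 + 1008 = 8925.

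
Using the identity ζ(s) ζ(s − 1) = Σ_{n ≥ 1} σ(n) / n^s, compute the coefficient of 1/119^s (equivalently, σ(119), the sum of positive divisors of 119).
σ(119) = 144

In the product (Σ m^0/m^s)(Σ k / k^s) = Σ (Σ_{d | n} d) / n^s, the coefficient of 1/n^s is σ(n) = Σ_{d | n} d. For n = 119, divisors are [1, 7, 17, 119]; summing: σ(119) = 144.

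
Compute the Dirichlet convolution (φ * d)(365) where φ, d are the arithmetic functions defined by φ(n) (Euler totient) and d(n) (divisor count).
(φ * d)(365) = 444

Divisors of 365: [1, 5, 73, 365]. For each d | 365:
  d = 1: φ(1) · d(365/1) = 1 · 4 = 4
  d = 5: φ(5) · d(365/5) = 4 · 2 = 8
  d = 73: φ(73) · d(365/73) = 72 · 2 = 144
  d = 365: φ(365) · d(365/365) = 288 · 1 = 288
Summing: (φ * d)(365) = 4 + 8 + 144 + 288 = 444.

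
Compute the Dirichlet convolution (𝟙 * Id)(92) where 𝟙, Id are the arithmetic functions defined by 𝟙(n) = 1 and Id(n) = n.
(𝟙 * Id)(92) = 168

Divisors of 92: [1, 2, 4, 23, 46, 92]. For each d | 92:
  d = 1: 𝟙(1) · Id(92/1) = 1 · 92 = 92
  d = 2: 𝟙(2) · Id(92/2) = 1 · 46 = 46
  d = 4: 𝟙(4) · Id(92/4) = 1 · 23 = 23
  d = 23: 𝟙(23) · Id(92/23) = 1 · 4 = 4
  d = 46: 𝟙(46) · Id(92/46) = 1 · 2 = 2
  d = 92: 𝟙(92) · Id(92/92) = 1 · 1 = 1
Summing: (𝟙 * Id)(92) = 92 + 46 + 23 + 4 + 2 + 1 = 168.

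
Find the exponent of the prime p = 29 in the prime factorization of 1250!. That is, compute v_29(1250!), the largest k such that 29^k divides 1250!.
v_29(1250!) = 44

Legendre's formula: v_p(n!) = Σ_{k ≥ 1} ⌊n / p^k⌋. For p = 29, n = 1250, the terms are:
  ⌊1250/29^1⌋ = ⌊1250/29⌋ = 43
  ⌊1250/29^2⌋ = ⌊1250/841⌋ = 1
(the next term ⌊1250/29^3⌋ = 0, terminating the sum). Summing: v_29(1250!) = 43 + 1 = 44.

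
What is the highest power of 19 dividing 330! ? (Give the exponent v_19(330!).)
v_19(330!) = 17

Legendre's formula: v_p(n!) = Σ_{k ≥ 1} ⌊n / p^k⌋. For p = 19, n = 330, the terms are:
  ⌊330/19^1⌋ = ⌊330/19⌋ = 17
(the next term ⌊330/19^2⌋ = 0, terminating the sum). Summing: v_19(330!) = 17 = 17.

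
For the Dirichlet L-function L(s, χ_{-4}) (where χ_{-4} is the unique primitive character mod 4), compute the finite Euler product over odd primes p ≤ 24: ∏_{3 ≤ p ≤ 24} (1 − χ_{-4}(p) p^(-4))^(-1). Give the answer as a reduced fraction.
∏ = 2907090265708363109850475/2939590979896221115088896

The odd primes p ≤ 24 are [3, 5, 7, 11, 13, 17, 19, 23]. For each, χ(p) = 1 if p ≡ 1 mod 4, χ(p) = −1 if p ≡ 3 mod 4. Taking (1 − χ(p)/p^4)^(-1) = p^4/(p^4 − χ(p)): (1 − (-1)/3^4)^(-1) · (1 − (1)/5^4)^(-1) · (1 − (-1)/7^4)^(-1) · (1 − (-1)/11^4)^(-1) · (1 − (1)/13^4)^(-1) · (1 − (1)/17^4)^(-1) · (1 − (-1)/19^4)^(-1) · (1 − (-1)/23^4)^(-1) = 2907090265708363109850475/2939590979896221115088896.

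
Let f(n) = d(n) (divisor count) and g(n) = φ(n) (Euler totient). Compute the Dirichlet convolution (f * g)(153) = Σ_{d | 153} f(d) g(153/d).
(d * φ)(153) = 234

Divisors of 153: [1, 3, 9, 17, 51, 153]. For each d | 153:
  d = 1: d(1) · φ(153/1) = 1 · 96 = 96
  d = 3: d(3) · φ(153/3) = 2 · 32 = 64
  d = 9: d(9) · φ(153/9) = 3 · 16 = 48
  d = 17: d(17) · φ(153/17) = 2 · 6 = 12
  d = 51: d(51) · φ(153/51) = 4 · 2 = 8
  d = 153: d(153) · φ(153/153) = 6 · 1 = 6
Summing: (d * φ)(153) = 96 + 64 + 48 + 12 + 8 + 6 = 234.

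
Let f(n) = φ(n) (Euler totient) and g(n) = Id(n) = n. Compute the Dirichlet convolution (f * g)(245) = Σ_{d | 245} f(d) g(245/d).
(φ * Id)(245) = 1197

Divisors of 245: [1, 5, 7, 35, 49, 245]. For each d | 245:
  d = 1: φ(1) · Id(245/1) = 1 · 245 = 245
  d = 5: φ(5) · Id(245/5) = 4 · 49 = 196
  d = 7: φ(7) · Id(245/7) = 6 · 35 = 210
  d = 35: φ(35) · Id(245/35) = 24 · 7 = 168
  d = 49: φ(49) · Id(245/49) = 42 · 5 = 210
  d = 245: φ(245) · Id(245/245) = 168 · 1 = 168
Summing: (φ * Id)(245) = 245 + 196 + 210 + 168 + 210 + 168 = 1197.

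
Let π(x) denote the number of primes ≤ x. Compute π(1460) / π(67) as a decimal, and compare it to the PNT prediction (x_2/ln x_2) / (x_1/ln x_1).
π(1460)/π(67) = 232/19 ≈ 12.2105;  PNT prediction ≈ 12.5751.

π(67) = 19 and π(1460) = 232, so π(1460)/π(67) ≈ 12.2105. The PNT-predicted ratio is (1460/ln(1460)) / (67/ln(67)) ≈ 12.5751. The two agree to within a few percent, as expected.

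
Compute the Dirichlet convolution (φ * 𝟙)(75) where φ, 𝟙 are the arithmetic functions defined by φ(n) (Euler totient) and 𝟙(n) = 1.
(φ * 𝟙)(75) = 75

Divisors of 75: [1, 3, 5, 15, 25, 75]. For each d | 75:
  d = 1: φ(1) · 𝟙(75/1) = 1 · 1 = 1
  d = 3: φ(3) · 𝟙(75/3) = 2 · 1 = 2
  d = 5: φ(5) · 𝟙(75/5) = 4 · 1 = 4
  d = 15: φ(15) · 𝟙(75/15) = 8 · 1 = 8
  d = 25: φ(25) · 𝟙(75/25) = 20 · 1 = 20
  d = 75: φ(75) · 𝟙(75/75) = 40 · 1 = 40
Summing: (φ * 𝟙)(75) = 1 + 2 + 4 + 8 + 20 + 40 = 75.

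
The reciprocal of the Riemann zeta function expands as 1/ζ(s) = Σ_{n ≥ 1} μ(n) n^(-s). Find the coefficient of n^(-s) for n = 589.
μ(589) = 1

Factor n = 589 = 19 · 31. μ(n) = 0 if any exponent ≥ 2 (not squarefree); otherwise μ(n) = (−1)^{ω(n)} where ω(n) is the number of distinct prime factors. Applying: μ(589) = 1.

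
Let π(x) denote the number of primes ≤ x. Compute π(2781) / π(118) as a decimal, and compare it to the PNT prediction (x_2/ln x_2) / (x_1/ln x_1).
π(2781)/π(118) = 404/30 ≈ 13.4667;  PNT prediction ≈ 14.1774.

π(118) = 30 and π(2781) = 404, so π(2781)/π(118) ≈ 13.4667. The PNT-predicted ratio is (2781/ln(2781)) / (118/ln(118)) ≈ 14.1774. The two agree to within a few percent, as expected.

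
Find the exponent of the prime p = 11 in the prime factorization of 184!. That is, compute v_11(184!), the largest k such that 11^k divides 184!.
v_11(184!) = 17

Legendre's formula: v_p(n!) = Σ_{k ≥ 1} ⌊n / p^k⌋. For p = 11, n = 184, the terms are:
  ⌊184/11^1⌋ = ⌊184/11⌋ = 16
  ⌊184/11^2⌋ = ⌊184/121⌋ = 1
(the next term ⌊184/11^3⌋ = 0, terminating the sum). Summing: v_11(184!) = 16 + 1 = 17.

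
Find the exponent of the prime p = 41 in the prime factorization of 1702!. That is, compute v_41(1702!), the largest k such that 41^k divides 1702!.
v_41(1702!) = 42

Legendre's formula: v_p(n!) = Σ_{k ≥ 1} ⌊n / p^k⌋. For p = 41, n = 1702, the terms are:
  ⌊1702/41^1⌋ = ⌊1702/41⌋ = 41
  ⌊1702/41^2⌋ = ⌊1702/1681⌋ = 1
(the next term ⌊1702/41^3⌋ = 0, terminating the sum). Summing: v_41(1702!) = 41 + 1 = 42.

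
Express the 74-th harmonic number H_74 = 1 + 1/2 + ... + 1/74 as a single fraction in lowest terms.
H_74 = 668934292077295215167676426926677/136851726813476721146087646859200

Direct summation: H_74 = 1 + 1/2 + ... + 1/74. The least common denominator is lcm(1, ..., 74) = 410555180440430163438262940577600; over this denominator the numerator is 410555180440430163438262940577600 + 205277590220215081719131470288800 + 136851726813476721146087646859200 + 102638795110107540859565735144400 + 82111036088086032687652588115520 + 68425863406738360573043823429600 + 58650740062918594776894705796800 + 51319397555053770429782867572200 + 45617242271158907048695882286400 + 41055518044043016343826294057760 + 37323198221857287585296630961600 + 34212931703369180286521911714800 + 31581167726186935649097149275200 + 29325370031459297388447352898400 + 27370345362695344229217529371840 + 25659698777526885214891433786100 + 24150304731790009614015467092800 + 22808621135579453524347941143200 + 21608167391601587549382260030400 + 20527759022021508171913147028880 + 19550246687639531592298235265600 + 18661599110928643792648315480800 + 17850225236540441888620127851200 + 17106465851684590143260955857400 + 16422207217617206537530517623104 + 15790583863093467824548574637600 + 15205747423719635682898627428800 + 14662685015729648694223676449200 + 14157075187601040118560791054400 + 13685172681347672114608764685920 + 13243715498078392368976223889600 + 12829849388763442607445716893050 + 12441066073952429195098876987200 + 12075152365895004807007733546400 + 11730148012583718955378941159360 + 11404310567789726762173970571600 + 11096085957849463876709809204800 + 10804083695800793774691130015200 + 10527055908728978549699049758400 + 10263879511010754085956573514440 + 10013540986351955205811291233600 + 9775123343819765796149117632800 + 9547794893963492172982859083200 + 9330799555464321896324157740400 + 9123448454231781409739176457280 + 8925112618270220944310063925600 + 8735216605115535392303466820800 + 8553232925842295071630477928700 + 8378677151845513539556386542400 + 8211103608808603268765258811552 + 8050101577263336538005155697600 + 7895291931546733912274287318800 + 7746324159253399310155904539200 + 7602873711859817841449313714400 + 7464639644371457517059326192320 + 7331342507864824347111838224600 + 7202722463867195849794086676800 + 7078537593800520059280395527200 + 6958562380346273956580727806400 + 6842586340673836057304382342960 + 6730412794105412515381359681600 + 6621857749039196184488111944800 + 6516748895879843864099411755200 + 6414924694381721303722858446525 + 6316233545237387129819429855040 + 6220533036976214597549438493600 + 6127689260304927812511387172800 + 6037576182947502403503866773200 + 5950075078846813962873375950400 + 5865074006291859477689470579680 + 5782467330146903710398069585600 + 5702155283894863381086985285800 + 5624043567677125526551547131200 + 5548042978924731938354904602400 = 2006802876231885645503029280780031, so H_74 = 2006802876231885645503029280780031/410555180440430163438262940577600; reducing by gcd(2006802876231885645503029280780031, 410555180440430163438262940577600) = 3 gives 668934292077295215167676426926677/136851726813476721146087646859200 ≈ 4.88802. (The PNT-adjacent estimate ln(74) + γ ≈ 4.88128 matches within O(1/n).)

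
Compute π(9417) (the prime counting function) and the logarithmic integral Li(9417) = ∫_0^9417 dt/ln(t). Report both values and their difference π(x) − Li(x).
π(9417) = 1164;  Li(9417) ≈ 1182.63;  π(x) − Li(x) ≈ -18.63.

Direct count of primes ≤ 9417 gives π(9417) = 1164. Numerical evaluation of the logarithmic integral gives Li(9417) ≈ 1182.63. The difference π(x) − Li(x) ≈ -18.63 is typically negative for small/moderate x (Li(x) overestimates), though Littlewood's theorem shows this sign changes infinitely often.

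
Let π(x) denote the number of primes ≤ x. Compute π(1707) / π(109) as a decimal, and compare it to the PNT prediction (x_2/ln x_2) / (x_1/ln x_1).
π(1707)/π(109) = 266/29 ≈ 9.1724;  PNT prediction ≈ 9.8716.

π(109) = 29 and π(1707) = 266, so π(1707)/π(109) ≈ 9.1724. The PNT-predicted ratio is (1707/ln(1707)) / (109/ln(109)) ≈ 9.8716. The two agree to within a few percent, as expected.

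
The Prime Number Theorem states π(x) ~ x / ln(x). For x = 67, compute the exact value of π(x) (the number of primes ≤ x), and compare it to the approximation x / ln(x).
π(67) = 19;  x/ln(x) ≈ 15.93;  relative error ≈ 16.13%.

Directly count primes up to 67: π(67) = 19. The PNT approximation gives 67/ln(67) ≈ 67/4.20469 ≈ 15.93. Relative error (π(x) − x/ln(x)) / π(x) ≈ 16.13%; the approximation is known to undercount slightly (Li(x) is a better estimate).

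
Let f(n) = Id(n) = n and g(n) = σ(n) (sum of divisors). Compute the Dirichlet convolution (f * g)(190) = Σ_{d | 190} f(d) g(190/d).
(Id * σ)(190) = 2145

Divisors of 190: [1, 2, 5, 10, 19, 38, 95, 190]. For each d | 190:
  d = 1: Id(1) · σ(190/1) = 1 · 360 = 360
  d = 2: Id(2) · σ(190/2) = 2 · 120 = 240
  d = 5: Id(5) · σ(190/5) = 5 · 60 = 300
  d = 10: Id(10) · σ(190/10) = 10 · 20 = 200
  d = 19: Id(19) · σ(190/19) = 19 · 18 = 342
  d = 38: Id(38) · σ(190/38) = 38 · 6 = 228
  d = 95: Id(95) · σ(190/95) = 95 · 3 = 285
  d = 190: Id(190) · σ(190/190) = 190 · 1 = 190
Summing: (Id * σ)(190) = 360 + 240 + 300 + 200 + 342 + 228 + 285 + 190 = 2145.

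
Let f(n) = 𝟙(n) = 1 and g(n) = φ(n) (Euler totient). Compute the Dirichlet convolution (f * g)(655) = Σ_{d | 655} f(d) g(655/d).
(𝟙 * φ)(655) = 655

Divisors of 655: [1, 5, 131, 655]. For each d | 655:
  d = 1: 𝟙(1) · φ(655/1) = 1 · 520 = 520
  d = 5: 𝟙(5) · φ(655/5) = 1 · 130 = 130
  d = 131: 𝟙(131) · φ(655/131) = 1 · 4 = 4
  d = 655: 𝟙(655) · φ(655/655) = 1 · 1 = 1
Summing: (𝟙 * φ)(655) = 520 + 130 + 4 + 1 = 655.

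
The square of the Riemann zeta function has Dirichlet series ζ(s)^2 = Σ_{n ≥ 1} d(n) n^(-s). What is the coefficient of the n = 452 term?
d(452) = 6

ζ(s)^2 = (Σ 1/m^s)(Σ 1/k^s). The coefficient of 1/n^s in the product is the number of ordered pairs (m, k) with mk = n, which equals d(n). For n = 452, divisors are [1, 2, 4, 113, 226, 452], so d(452) = 6.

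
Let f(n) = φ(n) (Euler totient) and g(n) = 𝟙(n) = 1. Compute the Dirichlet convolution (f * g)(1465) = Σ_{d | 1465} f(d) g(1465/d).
(φ * 𝟙)(1465) = 1465

Divisors of 1465: [1, 5, 293, 1465]. For each d | 1465:
  d = 1: φ(1) · 𝟙(1465/1) = 1 · 1 = 1
  d = 5: φ(5) · 𝟙(1465/5) = 4 · 1 = 4
  d = 293: φ(293) · 𝟙(1465/293) = 292 · 1 = 292
  d = 1465: φ(1465) · 𝟙(1465/1465) = 1168 · 1 = 1168
Summing: (φ * 𝟙)(1465) = 1 + 4 + 292 + 1168 = 1465.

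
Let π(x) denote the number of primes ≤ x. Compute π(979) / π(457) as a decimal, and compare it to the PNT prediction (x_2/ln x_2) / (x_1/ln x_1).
π(979)/π(457) = 165/88 ≈ 1.8750;  PNT prediction ≈ 1.9052.

π(457) = 88 and π(979) = 165, so π(979)/π(457) ≈ 1.8750. The PNT-predicted ratio is (979/ln(979)) / (457/ln(457)) ≈ 1.9052. The two agree to within a few percent, as expected.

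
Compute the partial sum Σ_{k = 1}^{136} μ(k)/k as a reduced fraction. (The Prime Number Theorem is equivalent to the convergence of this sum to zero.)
Σ μ(k)/k = 1798157260399775266990045811129040783798487774562/262948239526313870385685898536205956450305483726315

Values of μ(k) for 1 ≤ k ≤ 136: μ(1) = 1, μ(2) = -1, μ(3) = -1, μ(5) = -1, μ(6) = 1, μ(7) = -1, μ(10) = 1, μ(11) = -1, μ(13) = -1, μ(14) = 1, μ(15) = 1, μ(17) = -1, μ(19) = -1, μ(21) = 1, μ(22) = 1, μ(23) = -1, μ(26) = 1, μ(29) = -1, μ(30) = -1, μ(31) = -1, μ(33) = 1, μ(34) = 1, μ(35) = 1, μ(37) = -1, μ(38) = 1, μ(39) = 1, μ(41) = -1, μ(42) = -1, μ(43) = -1, μ(46) = 1, μ(47) = -1, μ(51) = 1, μ(53) = -1, μ(55) = 1, μ(57) = 1, μ(58) = 1, μ(59) = -1, μ(61) = -1, μ(62) = 1, μ(65) = 1, μ(66) = -1, μ(67) = -1, μ(69) = 1, μ(70) = -1, μ(71) = -1, μ(73) = -1, μ(74) = 1, μ(77) = 1, μ(78) = -1, μ(79) = -1, μ(82) = 1, μ(83) = -1, μ(85) = 1, μ(86) = 1, μ(87) = 1, μ(89) = -1, μ(91) = 1, μ(93) = 1, μ(94) = 1, μ(95) = 1, μ(97) = -1, μ(101) = -1, μ(102) = -1, μ(103) = -1, μ(105) = -1, μ(106) = 1, μ(107) = -1, μ(109) = -1, μ(110) = -1, μ(111) = 1, μ(113) = -1, μ(114) = -1, μ(115) = 1, μ(118) = 1, μ(119) = 1, μ(122) = 1, μ(123) = 1, μ(127) = -1, μ(129) = 1, μ(130) = -1, μ(131) = -1, μ(133) = 1, μ(134) = 1, with μ = 0 on non-squarefree integers. Summing μ(k)/k for k where μ(k) ≠ 0 gives 1798157260399775266990045811129040783798487774562/262948239526313870385685898536205956450305483726315 ≈ 0.0068. (PNT ⟺ this sum → 0 as n → ∞.)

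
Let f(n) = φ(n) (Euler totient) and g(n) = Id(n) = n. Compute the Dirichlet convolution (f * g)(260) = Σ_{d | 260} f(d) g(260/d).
(φ * Id)(260) = 1800

Divisors of 260: [1, 2, 4, 5, 10, 13, 20, 26, 52, 65, 130, 260]. For each d | 260:
  d = 1: φ(1) · Id(260/1) = 1 · 260 = 260
  d = 2: φ(2) · Id(260/2) = 1 · 130 = 130
  d = 4: φ(4) · Id(260/4) = 2 · 65 = 130
  d = 5: φ(5) · Id(260/5) = 4 · 52 = 208
  d = 10: φ(10) · Id(260/10) = 4 · 26 = 104
  d = 13: φ(13) · Id(260/13) = 12 · 20 = 240
  d = 20: φ(20) · Id(260/20) = 8 · 13 = 104
  d = 26: φ(26) · Id(260/26) = 12 · 10 = 120
  d = 52: φ(52) · Id(260/52) = 24 · 5 = 120
  d = 65: φ(65) · Id(260/65) = 48 · 4 = 192
  d = 130: φ(130) · Id(260/130) = 48 · 2 = 96
  d = 260: φ(260) · Id(260/260) = 96 · 1 = 96
Summing: (φ * Id)(260) = 260 + 130 + 130 + 208 + 104 + 240 + 104 + 120 + 120 + 192 + 96 + 96 = 1800.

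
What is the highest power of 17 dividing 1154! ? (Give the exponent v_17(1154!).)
v_17(1154!) = 70

Legendre's formula: v_p(n!) = Σ_{k ≥ 1} ⌊n / p^k⌋. For p = 17, n = 1154, the terms are:
  ⌊1154/17^1⌋ = ⌊1154/17⌋ = 67
  ⌊1154/17^2⌋ = ⌊1154/289⌋ = 3
(the next term ⌊1154/17^3⌋ = 0, terminating the sum). Summing: v_17(1154!) = 67 + 3 = 70.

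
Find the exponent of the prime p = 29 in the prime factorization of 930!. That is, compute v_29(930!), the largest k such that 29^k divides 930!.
v_29(930!) = 33

Legendre's formula: v_p(n!) = Σ_{k ≥ 1} ⌊n / p^k⌋. For p = 29, n = 930, the terms are:
  ⌊930/29^1⌋ = ⌊930/29⌋ = 32
  ⌊930/29^2⌋ = ⌊930/841⌋ = 1
(the next term ⌊930/29^3⌋ = 0, terminating the sum). Summing: v_29(930!) = 32 + 1 = 33.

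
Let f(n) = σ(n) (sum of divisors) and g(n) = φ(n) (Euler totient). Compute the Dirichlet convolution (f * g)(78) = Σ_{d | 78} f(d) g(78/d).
(σ * φ)(78) = 624

Divisors of 78: [1, 2, 3, 6, 13, 26, 39, 78]. For each d | 78:
  d = 1: σ(1) · φ(78/1) = 1 · 24 = 24
  d = 2: σ(2) · φ(78/2) = 3 · 24 = 72
  d = 3: σ(3) · φ(78/3) = 4 · 12 = 48
  d = 6: σ(6) · φ(78/6) = 12 · 12 = 144
  d = 13: σ(13) · φ(78/13) = 14 · 2 = 28
  d = 26: σ(26) · φ(78/26) = 42 · 2 = 84
  d = 39: σ(39) · φ(78/39) = 56 · 1 = 56
  d = 78: σ(78) · φ(78/78) = 168 · 1 = 168
Summing: (σ * φ)(78) = 24 + 72 + 48 + 144 + 28 + 84 + 56 + 168 = 624.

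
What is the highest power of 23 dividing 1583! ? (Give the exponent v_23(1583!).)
v_23(1583!) = 70

Legendre's formula: v_p(n!) = Σ_{k ≥ 1} ⌊n / p^k⌋. For p = 23, n = 1583, the terms are:
  ⌊1583/23^1⌋ = ⌊1583/23⌋ = 68
  ⌊1583/23^2⌋ = ⌊1583/529⌋ = 2
(the next term ⌊1583/23^3⌋ = 0, terminating the sum). Summing: v_23(1583!) = 68 + 2 = 70.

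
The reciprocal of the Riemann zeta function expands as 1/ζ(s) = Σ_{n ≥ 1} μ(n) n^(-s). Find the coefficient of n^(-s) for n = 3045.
μ(3045) = 1

Factor n = 3045 = 3 · 5 · 7 · 29. μ(n) = 0 if any exponent ≥ 2 (not squarefree); otherwise μ(n) = (−1)^{ω(n)} where ω(n) is the number of distinct prime factors. Applying: μ(3045) = 1.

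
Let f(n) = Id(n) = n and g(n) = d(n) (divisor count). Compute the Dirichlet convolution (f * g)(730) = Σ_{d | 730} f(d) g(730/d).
(Id * d)(730) = 2100

Divisors of 730: [1, 2, 5, 10, 73, 146, 365, 730]. For each d | 730:
  d = 1: Id(1) · d(730/1) = 1 · 8 = 8
  d = 2: Id(2) · d(730/2) = 2 · 4 = 8
  d = 5: Id(5) · d(730/5) = 5 · 4 = 20
  d = 10: Id(10) · d(730/10) = 10 · 2 = 20
  d = 73: Id(73) · d(730/73) = 73 · 4 = 292
  d = 146: Id(146) · d(730/146) = 146 · 2 = 292
  d = 365: Id(365) · d(730/365) = 365 · 2 = 730
  d = 730: Id(730) · d(730/730) = 730 · 1 = 730
Summing: (Id * d)(730) = 8 + 8 + 20 + 20 + 292 + 292 + 730 + 730 = 2100.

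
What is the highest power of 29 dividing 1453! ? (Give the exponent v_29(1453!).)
v_29(1453!) = 51

Legendre's formula: v_p(n!) = Σ_{k ≥ 1} ⌊n / p^k⌋. For p = 29, n = 1453, the terms are:
  ⌊1453/29^1⌋ = ⌊1453/29⌋ = 50
  ⌊1453/29^2⌋ = ⌊1453/841⌋ = 1
(the next term ⌊1453/29^3⌋ = 0, terminating the sum). Summing: v_29(1453!) = 50 + 1 = 51.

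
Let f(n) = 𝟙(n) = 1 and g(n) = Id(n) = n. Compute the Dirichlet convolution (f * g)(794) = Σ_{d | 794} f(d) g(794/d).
(𝟙 * Id)(794) = 1194

Divisors of 794: [1, 2, 397, 794]. For each d | 794:
  d = 1: 𝟙(1) · Id(794/1) = 1 · 794 = 794
  d = 2: 𝟙(2) · Id(794/2) = 1 · 397 = 397
  d = 397: 𝟙(397) · Id(794/397) = 1 · 2 = 2
  d = 794: 𝟙(794) · Id(794/794) = 1 · 1 = 1
Summing: (𝟙 * Id)(794) = 794 + 397 + 2 + 1 = 1194.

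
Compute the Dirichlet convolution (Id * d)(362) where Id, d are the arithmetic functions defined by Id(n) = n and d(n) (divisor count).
(Id * d)(362) = 732

Divisors of 362: [1, 2, 181, 362]. For each d | 362:
  d = 1: Id(1) · d(362/1) = 1 · 4 = 4
  d = 2: Id(2) · d(362/2) = 2 · 2 = 4
  d = 181: Id(181) · d(362/181) = 181 · 2 = 362
  d = 362: Id(362) · d(362/362) = 362 · 1 = 362
Summing: (Id * d)(362) = 4 + 4 + 362 + 362 = 732.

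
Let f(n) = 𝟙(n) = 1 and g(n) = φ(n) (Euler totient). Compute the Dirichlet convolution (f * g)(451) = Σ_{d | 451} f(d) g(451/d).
(𝟙 * φ)(451) = 451

Divisors of 451: [1, 11, 41, 451]. For each d | 451:
  d = 1: 𝟙(1) · φ(451/1) = 1 · 400 = 400
  d = 11: 𝟙(11) · φ(451/11) = 1 · 40 = 40
  d = 41: 𝟙(41) · φ(451/41) = 1 · 10 = 10
  d = 451: 𝟙(451) · φ(451/451) = 1 · 1 = 1
Summing: (𝟙 * φ)(451) = 400 + 40 + 10 + 1 = 451.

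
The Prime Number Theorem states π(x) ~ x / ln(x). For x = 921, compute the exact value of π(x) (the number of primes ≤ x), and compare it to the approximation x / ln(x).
π(921) = 157;  x/ln(x) ≈ 134.94;  relative error ≈ 14.05%.

Directly count primes up to 921: π(921) = 157. The PNT approximation gives 921/ln(921) ≈ 921/6.82546 ≈ 134.94. Relative error (π(x) − x/ln(x)) / π(x) ≈ 14.05%; the approximation is known to undercount slightly (Li(x) is a better estimate).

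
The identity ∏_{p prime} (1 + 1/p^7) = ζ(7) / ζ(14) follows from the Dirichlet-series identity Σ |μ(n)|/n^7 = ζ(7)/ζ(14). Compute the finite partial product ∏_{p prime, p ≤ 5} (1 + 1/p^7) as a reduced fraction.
∏ = 306266941/303750000

The primes p ≤ 5 are [2, 3, 5]. For each, (1 + 1/p^7) = (p^7 + 1)/p^7. Multiplying these fractions over p ∈ [2, 3, 5] gives 306266941/303750000. (In the limit P → ∞ this tends to ζ(7)/ζ(14).)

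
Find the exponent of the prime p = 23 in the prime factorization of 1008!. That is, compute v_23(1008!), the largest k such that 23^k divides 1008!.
v_23(1008!) = 44

Legendre's formula: v_p(n!) = Σ_{k ≥ 1} ⌊n / p^k⌋. For p = 23, n = 1008, the terms are:
  ⌊1008/23^1⌋ = ⌊1008/23⌋ = 43
  ⌊1008/23^2⌋ = ⌊1008/529⌋ = 1
(the next term ⌊1008/23^3⌋ = 0, terminating the sum). Summing: v_23(1008!) = 43 + 1 = 44.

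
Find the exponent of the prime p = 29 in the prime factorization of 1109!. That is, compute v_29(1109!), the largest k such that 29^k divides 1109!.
v_29(1109!) = 39

Legendre's formula: v_p(n!) = Σ_{k ≥ 1} ⌊n / p^k⌋. For p = 29, n = 1109, the terms are:
  ⌊1109/29^1⌋ = ⌊1109/29⌋ = 38
  ⌊1109/29^2⌋ = ⌊1109/841⌋ = 1
(the next term ⌊1109/29^3⌋ = 0, terminating the sum). Summing: v_29(1109!) = 38 + 1 = 39.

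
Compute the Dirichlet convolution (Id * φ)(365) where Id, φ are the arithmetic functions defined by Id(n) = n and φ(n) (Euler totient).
(Id * φ)(365) = 1305

Divisors of 365: [1, 5, 73, 365]. For each d | 365:
  d = 1: Id(1) · φ(365/1) = 1 · 288 = 288
  d = 5: Id(5) · φ(365/5) = 5 · 72 = 360
  d = 73: Id(73) · φ(365/73) = 73 · 4 = 292
  d = 365: Id(365) · φ(365/365) = 365 · 1 = 365
Summing: (Id * φ)(365) = 288 + 360 + 292 + 365 = 1305.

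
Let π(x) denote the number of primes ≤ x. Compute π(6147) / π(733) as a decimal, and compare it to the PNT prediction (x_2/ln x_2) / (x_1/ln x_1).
π(6147)/π(733) = 801/130 ≈ 6.1615;  PNT prediction ≈ 6.3418.

π(733) = 130 and π(6147) = 801, so π(6147)/π(733) ≈ 6.1615. The PNT-predicted ratio is (6147/ln(6147)) / (733/ln(733)) ≈ 6.3418. The two agree to within a few percent, as expected.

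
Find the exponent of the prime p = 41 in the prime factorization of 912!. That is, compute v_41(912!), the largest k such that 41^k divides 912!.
v_41(912!) = 22

Legendre's formula: v_p(n!) = Σ_{k ≥ 1} ⌊n / p^k⌋. For p = 41, n = 912, the terms are:
  ⌊912/41^1⌋ = ⌊912/41⌋ = 22
(the next term ⌊912/41^2⌋ = 0, terminating the sum). Summing: v_41(912!) = 22 = 22.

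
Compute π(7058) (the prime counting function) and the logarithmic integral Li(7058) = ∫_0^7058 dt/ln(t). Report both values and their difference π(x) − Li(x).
π(7058) = 907;  Li(7058) ≈ 920.88;  π(x) − Li(x) ≈ -13.88.

Direct count of primes ≤ 7058 gives π(7058) = 907. Numerical evaluation of the logarithmic integral gives Li(7058) ≈ 920.88. The difference π(x) − Li(x) ≈ -13.88 is typically negative for small/moderate x (Li(x) overestimates), though Littlewood's theorem shows this sign changes infinitely often.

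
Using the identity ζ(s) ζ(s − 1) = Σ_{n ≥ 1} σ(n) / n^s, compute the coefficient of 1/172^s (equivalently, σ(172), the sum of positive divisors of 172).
σ(172) = 308

In the product (Σ m^0/m^s)(Σ k / k^s) = Σ (Σ_{d | n} d) / n^s, the coefficient of 1/n^s is σ(n) = Σ_{d | n} d. For n = 172, divisors are [1, 2, 4, 43, 86, 172]; summing: σ(172) = 308.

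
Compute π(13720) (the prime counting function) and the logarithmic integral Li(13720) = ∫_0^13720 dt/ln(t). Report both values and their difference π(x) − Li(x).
π(13720) = 1622;  Li(13720) ≈ 1642.90;  π(x) − Li(x) ≈ -20.90.

Direct count of primes ≤ 13720 gives π(13720) = 1622. Numerical evaluation of the logarithmic integral gives Li(13720) ≈ 1642.90. The difference π(x) − Li(x) ≈ -20.90 is typically negative for small/moderate x (Li(x) overestimates), though Littlewood's theorem shows this sign changes infinitely often.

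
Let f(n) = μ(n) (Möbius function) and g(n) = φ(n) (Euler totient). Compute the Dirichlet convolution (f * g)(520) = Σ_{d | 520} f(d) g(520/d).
(μ * φ)(520) = 66

Divisors of 520: [1, 2, 4, 5, 8, 10, 13, 20, 26, 40, 52, 65, 104, 130, 260, 520]. For each d | 520:
  d = 1: μ(1) · φ(520/1) = 1 · 192 = 192
  d = 2: μ(2) · φ(520/2) = -1 · 96 = -96
  d = 4: μ(4) · φ(520/4) = 0 · 48 = 0
  d = 5: μ(5) · φ(520/5) = -1 · 48 = -48
  d = 8: μ(8) · φ(520/8) = 0 · 48 = 0
  d = 10: μ(10) · φ(520/10) = 1 · 24 = 24
  d = 13: μ(13) · φ(520/13) = -1 · 16 = -16
  d = 20: μ(20) · φ(520/20) = 0 · 12 = 0
  d = 26: μ(26) · φ(520/26) = 1 · 8 = 8
  d = 40: μ(40) · φ(520/40) = 0 · 12 = 0
  d = 52: μ(52) · φ(520/52) = 0 · 4 = 0
  d = 65: μ(65) · φ(520/65) = 1 · 4 = 4
  d = 104: μ(104) · φ(520/104) = 0 · 4 = 0
  d = 130: μ(130) · φ(520/130) = -1 · 2 = -2
  d = 260: μ(260) · φ(520/260) = 0 · 1 = 0
  d = 520: μ(520) · φ(520/520) = 0 · 1 = 0
Summing: (μ * φ)(520) = 192 + -96 + 0 + -48 + 0 + 24 + -16 + 0 + 8 + 0 + 0 + 4 + 0 + -2 + 0 + 0 = 66.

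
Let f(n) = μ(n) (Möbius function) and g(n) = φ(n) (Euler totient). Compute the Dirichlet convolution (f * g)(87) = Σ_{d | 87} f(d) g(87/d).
(μ * φ)(87) = 27

Divisors of 87: [1, 3, 29, 87]. For each d | 87:
  d = 1: μ(1) · φ(87/1) = 1 · 56 = 56
  d = 3: μ(3) · φ(87/3) = -1 · 28 = -28
  d = 29: μ(29) · φ(87/29) = -1 · 2 = -2
  d = 87: μ(87) · φ(87/87) = 1 · 1 = 1
Summing: (μ * φ)(87) = 56 + -28 + -2 + 1 = 27.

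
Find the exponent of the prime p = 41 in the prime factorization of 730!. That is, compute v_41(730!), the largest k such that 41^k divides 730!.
v_41(730!) = 17

Legendre's formula: v_p(n!) = Σ_{k ≥ 1} ⌊n / p^k⌋. For p = 41, n = 730, the terms are:
  ⌊730/41^1⌋ = ⌊730/41⌋ = 17
(the next term ⌊730/41^2⌋ = 0, terminating the sum). Summing: v_41(730!) = 17 = 17.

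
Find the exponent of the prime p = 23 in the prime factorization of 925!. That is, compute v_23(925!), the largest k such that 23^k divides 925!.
v_23(925!) = 41

Legendre's formula: v_p(n!) = Σ_{k ≥ 1} ⌊n / p^k⌋. For p = 23, n = 925, the terms are:
  ⌊925/23^1⌋ = ⌊925/23⌋ = 40
  ⌊925/23^2⌋ = ⌊925/529⌋ = 1
(the next term ⌊925/23^3⌋ = 0, terminating the sum). Summing: v_23(925!) = 40 + 1 = 41.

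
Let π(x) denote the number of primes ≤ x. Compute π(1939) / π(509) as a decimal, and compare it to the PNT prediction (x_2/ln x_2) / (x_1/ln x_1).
π(1939)/π(509) = 295/97 ≈ 3.0412;  PNT prediction ≈ 3.1364.

π(509) = 97 and π(1939) = 295, so π(1939)/π(509) ≈ 3.0412. The PNT-predicted ratio is (1939/ln(1939)) / (509/ln(509)) ≈ 3.1364. The two agree to within a few percent, as expected.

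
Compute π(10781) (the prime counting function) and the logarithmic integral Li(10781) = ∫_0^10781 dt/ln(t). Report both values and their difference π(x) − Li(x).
π(10781) = 1313;  Li(10781) ≈ 1330.58;  π(x) − Li(x) ≈ -17.58.

Direct count of primes ≤ 10781 gives π(10781) = 1313. Numerical evaluation of the logarithmic integral gives Li(10781) ≈ 1330.58. The difference π(x) − Li(x) ≈ -17.58 is typically negative for small/moderate x (Li(x) overestimates), though Littlewood's theorem shows this sign changes infinitely often.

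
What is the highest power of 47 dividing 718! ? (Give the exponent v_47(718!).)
v_47(718!) = 15

Legendre's formula: v_p(n!) = Σ_{k ≥ 1} ⌊n / p^k⌋. For p = 47, n = 718, the terms are:
  ⌊718/47^1⌋ = ⌊718/47⌋ = 15
(the next term ⌊718/47^2⌋ = 0, terminating the sum). Summing: v_47(718!) = 15 = 15.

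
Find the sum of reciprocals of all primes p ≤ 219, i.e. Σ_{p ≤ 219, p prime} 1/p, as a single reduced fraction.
Σ 1/p = 3215488142498485484492183158345029261034221047849345857469577412562094716564064084247/1645783550795210387735581011435590727981167322669649249414629852197255934130751870910

π(219) = 47, so the primes ≤ 219 are [2, 3, 5, 7, 11, 13, 17, 19, 23, 29, 31, 37, 41, 43, 47, 53, 59, 61, 67, 71, 73, 79, 83, 89, 97, 101, 103, 107, 109, 113, 127, 131, 137, 139, 149, 151, 157, 163, 167, 173, 179, 181, 191, 193, 197, 199, 211]. Summing 1/p over these primes: 3215488142498485484492183158345029261034221047849345857469577412562094716564064084247/1645783550795210387735581011435590727981167322669649249414629852197255934130751870910 ≈ 1.9538. Mertens estimate ln ln(219) + 0.2615 ≈ 1.9459.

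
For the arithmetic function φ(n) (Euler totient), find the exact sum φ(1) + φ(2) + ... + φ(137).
Σ_{n ≤ 137} φ(n) = 5770

Compute φ(n) for each 1 ≤ n ≤ 137: φ(1) = 1, φ(2) = 1, φ(3) = 2, φ(4) = 2, φ(5) = 4, φ(6) = 2, φ(7) = 6, φ(8) = 4, φ(9) = 6, φ(10) = 4, φ(11) = 10, φ(12) = 4, φ(13) = 12, φ(14) = 6, φ(15) = 8, φ(16) = 8, φ(17) = 16, φ(18) = 6, φ(19) = 18, φ(20) = 8, φ(21) = 12, φ(22) = 10, φ(23) = 22, φ(24) = 8, φ(25) = 20, φ(26) = 12, φ(27) = 18, φ(28) = 12, φ(29) = 28, φ(30) = 8, φ(31) = 30, φ(32) = 16, φ(33) = 20, φ(34) = 16, φ(35) = 24, φ(36) = 12, φ(37) = 36, φ(38) = 18, φ(39) = 24, φ(40) = 16, φ(41) = 40, φ(42) = 12, φ(43) = 42, φ(44) = 20, φ(45) = 24, φ(46) = 22, φ(47) = 46, φ(48) = 16, φ(49) = 42, φ(50) = 20, φ(51) = 32, φ(52) = 24, φ(53) = 52, φ(54) = 18, φ(55) = 40, φ(56) = 24, φ(57) = 36, φ(58) = 28, φ(59) = 58, φ(60) = 16, φ(61) = 60, φ(62) = 30, φ(63) = 36, φ(64) = 32, φ(65) = 48, φ(66) = 20, φ(67) = 66, φ(68) = 32, φ(69) = 44, φ(70) = 24, φ(71) = 70, φ(72) = 24, φ(73) = 72, φ(74) = 36, φ(75) = 40, φ(76) = 36, φ(77) = 60, φ(78) = 24, φ(79) = 78, φ(80) = 32, φ(81) = 54, φ(82) = 40, φ(83) = 82, φ(84) = 24, φ(85) = 64, φ(86) = 42, φ(87) = 56, φ(88) = 40, φ(89) = 88, φ(90) = 24, φ(91) = 72, φ(92) = 44, φ(93) = 60, φ(94) = 46, φ(95) = 72, φ(96) = 32, φ(97) = 96, φ(98) = 42, φ(99) = 60, φ(100) = 40, φ(101) = 100, φ(102) = 32, φ(103) = 102, φ(104) = 48, φ(105) = 48, φ(106) = 52, φ(107) = 106, φ(108) = 36, φ(109) = 108, φ(110) = 40, φ(111) = 72, φ(112) = 48, φ(113) = 112, φ(114) = 36, φ(115) = 88, φ(116) = 56, φ(117) = 72, φ(118) = 58, φ(119) = 96, φ(120) = 32, φ(121) = 110, φ(122) = 60, φ(123) = 80, φ(124) = 60, φ(125) = 100, φ(126) = 36, φ(127) = 126, φ(128) = 64, φ(129) = 84, φ(130) = 48, φ(131) = 130, φ(132) = 40, φ(133) = 108, φ(134) = 66, φ(135) = 72, φ(136) = 64, φ(137) = 136. Summing all 137 values: 5770. (Average order: Σ_{n ≤ x} φ(n) ~ (3/π²) x². For x = 137, (3/π²)·137² ≈ 5705.09.)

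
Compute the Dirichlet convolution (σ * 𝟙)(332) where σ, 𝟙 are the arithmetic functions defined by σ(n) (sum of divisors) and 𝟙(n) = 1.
(σ * 𝟙)(332) = 935

Divisors of 332: [1, 2, 4, 83, 166, 332]. For each d | 332:
  d = 1: σ(1) · 𝟙(332/1) = 1 · 1 = 1
  d = 2: σ(2) · 𝟙(332/2) = 3 · 1 = 3
  d = 4: σ(4) · 𝟙(332/4) = 7 · 1 = 7
  d = 83: σ(83) · 𝟙(332/83) = 84 · 1 = 84
  d = 166: σ(166) · 𝟙(332/166) = 252 · 1 = 252
  d = 332: σ(332) · 𝟙(332/332) = 588 · 1 = 588
Summing: (σ * 𝟙)(332) = 1 + 3 + 7 + 84 + 252 + 588 = 935.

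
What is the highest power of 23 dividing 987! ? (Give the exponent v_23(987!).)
v_23(987!) = 43

Legendre's formula: v_p(n!) = Σ_{k ≥ 1} ⌊n / p^k⌋. For p = 23, n = 987, the terms are:
  ⌊987/23^1⌋ = ⌊987/23⌋ = 42
  ⌊987/23^2⌋ = ⌊987/529⌋ = 1
(the next term ⌊987/23^3⌋ = 0, terminating the sum). Summing: v_23(987!) = 42 + 1 = 43.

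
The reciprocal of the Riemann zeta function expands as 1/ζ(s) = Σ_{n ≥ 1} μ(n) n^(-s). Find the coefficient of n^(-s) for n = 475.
μ(475) = 0

Factor n = 475 = 5^2 · 19. μ(n) = 0 if any exponent ≥ 2 (not squarefree); otherwise μ(n) = (−1)^{ω(n)} where ω(n) is the number of distinct prime factors. Applying: μ(475) = 0.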